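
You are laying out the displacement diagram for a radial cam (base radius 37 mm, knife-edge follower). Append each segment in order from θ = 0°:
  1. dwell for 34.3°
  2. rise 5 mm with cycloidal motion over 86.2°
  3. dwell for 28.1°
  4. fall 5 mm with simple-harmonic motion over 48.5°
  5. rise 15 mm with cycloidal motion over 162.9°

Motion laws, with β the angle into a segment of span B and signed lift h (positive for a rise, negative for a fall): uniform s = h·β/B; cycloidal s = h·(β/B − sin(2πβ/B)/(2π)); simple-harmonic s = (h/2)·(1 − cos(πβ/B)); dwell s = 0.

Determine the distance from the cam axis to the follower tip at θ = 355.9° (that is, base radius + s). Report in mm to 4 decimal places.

seg 1 [0°–34.3°] dwell: s stays 0.0000
seg 2 [34.3°–120.5°] cycloidal, h=5: full span → s += 5 → s = 5.0000
seg 3 [120.5°–148.6°] dwell: s stays 5.0000
seg 4 [148.6°–197.1°] simple-harmonic, h=-5: full span → s += -5 → s = 0.0000
seg 5 [197.1°–360°] cycloidal, h=15: θ=355.9° here. β=158.8, B=162.9. 15·(0.9748 − sin(2π·0.9748)/(2π)) = 14.9984 → s = 14.9984
radial distance = base radius + s = 37 + 14.9984 = 51.9984

51.9984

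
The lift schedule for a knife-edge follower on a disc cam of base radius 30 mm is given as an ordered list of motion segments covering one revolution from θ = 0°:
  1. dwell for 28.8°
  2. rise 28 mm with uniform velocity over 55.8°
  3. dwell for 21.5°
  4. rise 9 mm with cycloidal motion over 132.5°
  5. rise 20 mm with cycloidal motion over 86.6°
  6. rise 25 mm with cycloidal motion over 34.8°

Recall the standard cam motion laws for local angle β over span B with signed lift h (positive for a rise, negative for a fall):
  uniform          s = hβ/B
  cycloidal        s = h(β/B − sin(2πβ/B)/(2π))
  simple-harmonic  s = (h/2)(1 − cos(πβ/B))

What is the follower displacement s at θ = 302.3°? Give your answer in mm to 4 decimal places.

seg 1 [0°–28.8°] dwell: s stays 0.0000
seg 2 [28.8°–84.6°] uniform, h=28: full span → s += 28 → s = 28.0000
seg 3 [84.6°–106.1°] dwell: s stays 28.0000
seg 4 [106.1°–238.6°] cycloidal, h=9: full span → s += 9 → s = 37.0000
seg 5 [238.6°–325.2°] cycloidal, h=20: θ=302.3° here. β=63.7, B=86.6. 20·(0.7356 − sin(2π·0.7356)/(2π)) = 17.8813 → s = 54.8813

54.8813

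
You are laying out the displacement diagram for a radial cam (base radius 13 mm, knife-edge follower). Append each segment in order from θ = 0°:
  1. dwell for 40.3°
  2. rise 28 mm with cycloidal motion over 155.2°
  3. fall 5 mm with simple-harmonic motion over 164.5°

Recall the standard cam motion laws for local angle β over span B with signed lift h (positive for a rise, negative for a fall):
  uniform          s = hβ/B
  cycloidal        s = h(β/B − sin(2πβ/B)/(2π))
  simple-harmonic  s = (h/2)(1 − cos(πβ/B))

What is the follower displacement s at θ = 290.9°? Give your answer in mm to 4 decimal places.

seg 1 [0°–40.3°] dwell: s stays 0.0000
seg 2 [40.3°–195.5°] cycloidal, h=28: full span → s += 28 → s = 28.0000
seg 3 [195.5°–360°] simple-harmonic, h=-5: θ=290.9° here. β=95.4, B=164.5. -5/2·(1 − cos(π·0.5799)) = -3.1213 → s = 24.8787

24.8787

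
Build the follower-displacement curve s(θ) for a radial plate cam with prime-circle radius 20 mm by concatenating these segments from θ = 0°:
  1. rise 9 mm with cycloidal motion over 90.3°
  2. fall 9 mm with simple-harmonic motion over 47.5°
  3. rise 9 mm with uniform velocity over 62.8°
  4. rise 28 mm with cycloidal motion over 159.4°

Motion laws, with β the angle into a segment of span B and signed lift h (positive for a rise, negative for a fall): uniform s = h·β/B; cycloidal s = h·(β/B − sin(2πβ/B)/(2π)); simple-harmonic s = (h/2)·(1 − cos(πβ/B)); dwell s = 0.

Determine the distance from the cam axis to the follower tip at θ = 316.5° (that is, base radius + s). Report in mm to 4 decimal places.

seg 1 [0°–90.3°] cycloidal, h=9: full span → s += 9 → s = 9.0000
seg 2 [90.3°–137.8°] simple-harmonic, h=-9: full span → s += -9 → s = 0.0000
seg 3 [137.8°–200.6°] uniform, h=9: full span → s += 9 → s = 9.0000
seg 4 [200.6°–360°] cycloidal, h=28: θ=316.5° here. β=115.9, B=159.4. 28·(0.7271 − sin(2π·0.7271)/(2π)) = 24.7691 → s = 33.7691
radial distance = base radius + s = 20 + 33.7691 = 53.7691

53.7691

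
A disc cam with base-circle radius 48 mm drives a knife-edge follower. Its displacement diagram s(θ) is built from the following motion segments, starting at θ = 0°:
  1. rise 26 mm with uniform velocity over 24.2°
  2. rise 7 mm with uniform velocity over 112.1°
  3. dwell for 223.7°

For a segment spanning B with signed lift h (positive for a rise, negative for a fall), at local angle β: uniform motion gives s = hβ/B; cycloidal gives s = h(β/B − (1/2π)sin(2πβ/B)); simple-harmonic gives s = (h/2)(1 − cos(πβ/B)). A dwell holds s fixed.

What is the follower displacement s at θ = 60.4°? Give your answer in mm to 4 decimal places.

seg 1 [0°–24.2°] uniform, h=26: full span → s += 26 → s = 26.0000
seg 2 [24.2°–136.3°] uniform, h=7: θ=60.4° here. β=36.2, B=112.1. 7·36.2/112.1 = 2.2605 → s = 28.2605

28.2605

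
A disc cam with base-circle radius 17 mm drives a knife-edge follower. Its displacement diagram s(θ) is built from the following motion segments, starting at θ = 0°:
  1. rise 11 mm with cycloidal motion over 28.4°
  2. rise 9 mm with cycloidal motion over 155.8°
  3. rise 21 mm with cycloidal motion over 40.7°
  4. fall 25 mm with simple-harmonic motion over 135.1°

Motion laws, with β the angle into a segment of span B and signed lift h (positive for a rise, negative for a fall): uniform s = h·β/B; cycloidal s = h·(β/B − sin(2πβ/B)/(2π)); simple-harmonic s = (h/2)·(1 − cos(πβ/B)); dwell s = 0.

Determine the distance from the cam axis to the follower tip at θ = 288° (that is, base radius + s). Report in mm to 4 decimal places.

seg 1 [0°–28.4°] cycloidal, h=11: full span → s += 11 → s = 11.0000
seg 2 [28.4°–184.2°] cycloidal, h=9: full span → s += 9 → s = 20.0000
seg 3 [184.2°–224.9°] cycloidal, h=21: full span → s += 21 → s = 41.0000
seg 4 [224.9°–360°] simple-harmonic, h=-25: θ=288° here. β=63.1, B=135.1. -25/2·(1 − cos(π·0.4671)) = -11.2088 → s = 29.7912
radial distance = base radius + s = 17 + 29.7912 = 46.7912

46.7912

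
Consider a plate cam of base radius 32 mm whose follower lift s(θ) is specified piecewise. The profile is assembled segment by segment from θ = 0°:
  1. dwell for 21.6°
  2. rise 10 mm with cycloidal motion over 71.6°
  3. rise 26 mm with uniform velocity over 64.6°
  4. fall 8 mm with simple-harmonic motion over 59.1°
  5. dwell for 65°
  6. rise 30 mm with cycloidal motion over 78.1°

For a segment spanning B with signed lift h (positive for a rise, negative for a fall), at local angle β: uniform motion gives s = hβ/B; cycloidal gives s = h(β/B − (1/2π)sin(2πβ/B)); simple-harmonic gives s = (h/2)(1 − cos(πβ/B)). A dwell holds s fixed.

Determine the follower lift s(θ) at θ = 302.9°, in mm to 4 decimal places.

seg 1 [0°–21.6°] dwell: s stays 0.0000
seg 2 [21.6°–93.2°] cycloidal, h=10: full span → s += 10 → s = 10.0000
seg 3 [93.2°–157.8°] uniform, h=26: full span → s += 26 → s = 36.0000
seg 4 [157.8°–216.9°] simple-harmonic, h=-8: full span → s += -8 → s = 28.0000
seg 5 [216.9°–281.9°] dwell: s stays 28.0000
seg 6 [281.9°–360°] cycloidal, h=30: θ=302.9° here. β=21, B=78.1. 30·(0.2689 − sin(2π·0.2689)/(2π)) = 3.3255 → s = 31.3255

31.3255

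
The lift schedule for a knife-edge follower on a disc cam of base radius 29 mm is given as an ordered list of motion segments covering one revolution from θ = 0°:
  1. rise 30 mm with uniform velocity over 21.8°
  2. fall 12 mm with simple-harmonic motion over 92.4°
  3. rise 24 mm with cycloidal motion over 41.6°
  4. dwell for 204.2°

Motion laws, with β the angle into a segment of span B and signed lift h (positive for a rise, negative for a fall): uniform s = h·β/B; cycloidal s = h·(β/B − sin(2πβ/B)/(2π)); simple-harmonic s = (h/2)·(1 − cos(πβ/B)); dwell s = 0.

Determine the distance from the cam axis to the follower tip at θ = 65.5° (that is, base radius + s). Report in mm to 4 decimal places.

seg 1 [0°–21.8°] uniform, h=30: full span → s += 30 → s = 30.0000
seg 2 [21.8°–114.2°] simple-harmonic, h=-12: θ=65.5° here. β=43.7, B=92.4. -12/2·(1 − cos(π·0.4729)) = -5.4906 → s = 24.5094
radial distance = base radius + s = 29 + 24.5094 = 53.5094

53.5094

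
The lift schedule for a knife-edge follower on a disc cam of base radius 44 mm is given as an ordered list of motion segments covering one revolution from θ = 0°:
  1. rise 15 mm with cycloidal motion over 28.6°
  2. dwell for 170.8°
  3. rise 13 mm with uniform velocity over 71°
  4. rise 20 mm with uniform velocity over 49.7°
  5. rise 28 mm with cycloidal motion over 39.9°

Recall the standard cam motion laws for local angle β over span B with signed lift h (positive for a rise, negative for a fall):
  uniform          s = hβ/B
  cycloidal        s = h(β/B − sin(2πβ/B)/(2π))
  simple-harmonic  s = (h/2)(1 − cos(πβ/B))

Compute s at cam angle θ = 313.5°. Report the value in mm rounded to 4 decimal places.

seg 1 [0°–28.6°] cycloidal, h=15: full span → s += 15 → s = 15.0000
seg 2 [28.6°–199.4°] dwell: s stays 15.0000
seg 3 [199.4°–270.4°] uniform, h=13: full span → s += 13 → s = 28.0000
seg 4 [270.4°–320.1°] uniform, h=20: θ=313.5° here. β=43.1, B=49.7. 20·43.1/49.7 = 17.3441 → s = 45.3441

45.3441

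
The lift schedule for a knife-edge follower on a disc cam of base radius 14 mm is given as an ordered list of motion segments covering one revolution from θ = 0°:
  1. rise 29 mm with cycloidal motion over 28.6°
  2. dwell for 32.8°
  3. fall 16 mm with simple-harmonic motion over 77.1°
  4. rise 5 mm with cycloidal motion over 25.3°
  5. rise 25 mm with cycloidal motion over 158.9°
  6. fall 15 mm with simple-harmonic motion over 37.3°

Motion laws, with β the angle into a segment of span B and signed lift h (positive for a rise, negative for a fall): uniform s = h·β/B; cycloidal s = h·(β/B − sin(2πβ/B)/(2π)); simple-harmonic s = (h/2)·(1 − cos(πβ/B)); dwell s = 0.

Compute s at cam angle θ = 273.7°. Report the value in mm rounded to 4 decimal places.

seg 1 [0°–28.6°] cycloidal, h=29: full span → s += 29 → s = 29.0000
seg 2 [28.6°–61.4°] dwell: s stays 29.0000
seg 3 [61.4°–138.5°] simple-harmonic, h=-16: full span → s += -16 → s = 13.0000
seg 4 [138.5°–163.8°] cycloidal, h=5: full span → s += 5 → s = 18.0000
seg 5 [163.8°–322.7°] cycloidal, h=25: θ=273.7° here. β=109.9, B=158.9. 25·(0.6916 − sin(2π·0.6916)/(2π)) = 21.0050 → s = 39.0050

39.0050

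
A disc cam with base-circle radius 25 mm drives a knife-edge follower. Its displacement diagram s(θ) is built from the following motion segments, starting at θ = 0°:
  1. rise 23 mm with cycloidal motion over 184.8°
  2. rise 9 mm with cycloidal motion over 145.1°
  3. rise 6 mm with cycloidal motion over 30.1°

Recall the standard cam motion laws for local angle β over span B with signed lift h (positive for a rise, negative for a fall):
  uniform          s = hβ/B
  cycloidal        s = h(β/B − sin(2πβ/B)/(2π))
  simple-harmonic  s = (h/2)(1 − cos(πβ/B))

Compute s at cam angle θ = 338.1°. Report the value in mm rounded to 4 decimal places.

seg 1 [0°–184.8°] cycloidal, h=23: full span → s += 23 → s = 23.0000
seg 2 [184.8°–329.9°] cycloidal, h=9: full span → s += 9 → s = 32.0000
seg 3 [329.9°–360°] cycloidal, h=6: θ=338.1° here. β=8.2, B=30.1. 6·(0.2724 − sin(2π·0.2724)/(2π)) = 0.6891 → s = 32.6891

32.6891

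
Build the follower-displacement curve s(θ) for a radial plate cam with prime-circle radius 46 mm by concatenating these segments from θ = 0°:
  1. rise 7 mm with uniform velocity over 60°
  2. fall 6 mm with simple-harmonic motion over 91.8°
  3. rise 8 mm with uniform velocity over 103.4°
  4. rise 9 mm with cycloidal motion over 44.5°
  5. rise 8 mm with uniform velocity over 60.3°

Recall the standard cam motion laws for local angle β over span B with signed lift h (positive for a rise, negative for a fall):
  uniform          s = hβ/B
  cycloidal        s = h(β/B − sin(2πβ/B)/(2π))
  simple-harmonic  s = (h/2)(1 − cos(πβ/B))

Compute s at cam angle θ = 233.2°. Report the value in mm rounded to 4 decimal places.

seg 1 [0°–60°] uniform, h=7: full span → s += 7 → s = 7.0000
seg 2 [60°–151.8°] simple-harmonic, h=-6: full span → s += -6 → s = 1.0000
seg 3 [151.8°–255.2°] uniform, h=8: θ=233.2° here. β=81.4, B=103.4. 8·81.4/103.4 = 6.2979 → s = 7.2979

7.2979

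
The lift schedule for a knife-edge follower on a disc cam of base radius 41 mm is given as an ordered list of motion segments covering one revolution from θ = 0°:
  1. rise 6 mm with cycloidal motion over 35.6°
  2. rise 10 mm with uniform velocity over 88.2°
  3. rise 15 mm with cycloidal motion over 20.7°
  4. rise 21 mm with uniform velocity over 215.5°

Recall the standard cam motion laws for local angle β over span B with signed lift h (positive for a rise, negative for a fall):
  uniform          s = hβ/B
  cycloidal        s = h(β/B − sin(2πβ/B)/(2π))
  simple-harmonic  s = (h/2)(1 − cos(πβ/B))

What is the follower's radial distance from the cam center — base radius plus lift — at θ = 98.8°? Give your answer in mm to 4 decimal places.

seg 1 [0°–35.6°] cycloidal, h=6: full span → s += 6 → s = 6.0000
seg 2 [35.6°–123.8°] uniform, h=10: θ=98.8° here. β=63.2, B=88.2. 10·63.2/88.2 = 7.1655 → s = 13.1655
radial distance = base radius + s = 41 + 13.1655 = 54.1655

54.1655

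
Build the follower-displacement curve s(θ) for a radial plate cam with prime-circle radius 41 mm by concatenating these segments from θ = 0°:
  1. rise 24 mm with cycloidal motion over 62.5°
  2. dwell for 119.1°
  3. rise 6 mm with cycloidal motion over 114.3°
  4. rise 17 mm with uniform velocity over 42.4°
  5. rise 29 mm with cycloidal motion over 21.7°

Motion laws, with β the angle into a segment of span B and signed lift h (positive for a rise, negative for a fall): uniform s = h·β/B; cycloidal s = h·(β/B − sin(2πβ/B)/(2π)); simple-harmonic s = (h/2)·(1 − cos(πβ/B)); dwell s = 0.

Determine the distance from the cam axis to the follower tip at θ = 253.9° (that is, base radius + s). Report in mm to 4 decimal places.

seg 1 [0°–62.5°] cycloidal, h=24: full span → s += 24 → s = 24.0000
seg 2 [62.5°–181.6°] dwell: s stays 24.0000
seg 3 [181.6°–295.9°] cycloidal, h=6: θ=253.9° here. β=72.3, B=114.3. 6·(0.6325 − sin(2π·0.6325)/(2π)) = 4.5018 → s = 28.5018
radial distance = base radius + s = 41 + 28.5018 = 69.5018

69.5018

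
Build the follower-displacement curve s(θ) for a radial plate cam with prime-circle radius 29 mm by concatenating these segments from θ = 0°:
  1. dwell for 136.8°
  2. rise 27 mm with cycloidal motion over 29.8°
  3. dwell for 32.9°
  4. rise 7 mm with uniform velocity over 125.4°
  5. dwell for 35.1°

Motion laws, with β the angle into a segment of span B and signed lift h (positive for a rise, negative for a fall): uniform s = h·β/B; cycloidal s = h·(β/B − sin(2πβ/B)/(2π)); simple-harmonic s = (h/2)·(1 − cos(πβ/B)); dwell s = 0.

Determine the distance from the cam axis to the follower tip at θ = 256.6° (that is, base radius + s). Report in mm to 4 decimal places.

seg 1 [0°–136.8°] dwell: s stays 0.0000
seg 2 [136.8°–166.6°] cycloidal, h=27: full span → s += 27 → s = 27.0000
seg 3 [166.6°–199.5°] dwell: s stays 27.0000
seg 4 [199.5°–324.9°] uniform, h=7: θ=256.6° here. β=57.1, B=125.4. 7·57.1/125.4 = 3.1874 → s = 30.1874
radial distance = base radius + s = 29 + 30.1874 = 59.1874

59.1874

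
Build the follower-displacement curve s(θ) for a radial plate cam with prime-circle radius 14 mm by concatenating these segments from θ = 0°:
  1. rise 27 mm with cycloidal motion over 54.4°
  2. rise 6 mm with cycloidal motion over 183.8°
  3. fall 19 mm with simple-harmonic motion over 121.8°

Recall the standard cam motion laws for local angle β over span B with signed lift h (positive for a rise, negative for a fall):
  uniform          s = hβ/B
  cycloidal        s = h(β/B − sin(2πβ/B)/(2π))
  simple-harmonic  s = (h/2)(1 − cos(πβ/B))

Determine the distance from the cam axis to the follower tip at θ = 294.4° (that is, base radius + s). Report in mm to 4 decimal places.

seg 1 [0°–54.4°] cycloidal, h=27: full span → s += 27 → s = 27.0000
seg 2 [54.4°–238.2°] cycloidal, h=6: full span → s += 6 → s = 33.0000
seg 3 [238.2°–360°] simple-harmonic, h=-19: θ=294.4° here. β=56.2, B=121.8. -19/2·(1 − cos(π·0.4614)) = -8.3512 → s = 24.6488
radial distance = base radius + s = 14 + 24.6488 = 38.6488

38.6488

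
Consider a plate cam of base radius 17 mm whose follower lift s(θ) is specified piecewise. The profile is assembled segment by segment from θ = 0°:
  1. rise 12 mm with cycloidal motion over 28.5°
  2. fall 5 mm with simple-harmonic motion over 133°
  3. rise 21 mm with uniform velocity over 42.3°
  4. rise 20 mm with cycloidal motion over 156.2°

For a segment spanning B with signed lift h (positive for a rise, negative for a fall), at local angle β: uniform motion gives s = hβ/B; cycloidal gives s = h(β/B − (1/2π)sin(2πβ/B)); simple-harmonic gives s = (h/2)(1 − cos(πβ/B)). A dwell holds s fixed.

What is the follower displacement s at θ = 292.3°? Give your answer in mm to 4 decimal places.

seg 1 [0°–28.5°] cycloidal, h=12: full span → s += 12 → s = 12.0000
seg 2 [28.5°–161.5°] simple-harmonic, h=-5: full span → s += -5 → s = 7.0000
seg 3 [161.5°–203.8°] uniform, h=21: full span → s += 21 → s = 28.0000
seg 4 [203.8°–360°] cycloidal, h=20: θ=292.3° here. β=88.5, B=156.2. 20·(0.5666 − sin(2π·0.5666)/(2π)) = 12.6247 → s = 40.6247

40.6247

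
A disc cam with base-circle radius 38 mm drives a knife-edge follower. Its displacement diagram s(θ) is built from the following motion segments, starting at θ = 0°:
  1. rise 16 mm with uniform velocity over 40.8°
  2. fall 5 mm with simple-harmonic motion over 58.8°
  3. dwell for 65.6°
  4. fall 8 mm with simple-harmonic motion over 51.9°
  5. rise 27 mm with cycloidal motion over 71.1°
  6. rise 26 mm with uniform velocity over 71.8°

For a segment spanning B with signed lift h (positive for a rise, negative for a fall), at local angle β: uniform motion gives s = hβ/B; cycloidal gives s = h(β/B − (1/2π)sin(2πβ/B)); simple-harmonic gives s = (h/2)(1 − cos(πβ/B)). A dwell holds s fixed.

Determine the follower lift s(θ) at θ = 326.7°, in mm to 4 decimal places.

seg 1 [0°–40.8°] uniform, h=16: full span → s += 16 → s = 16.0000
seg 2 [40.8°–99.6°] simple-harmonic, h=-5: full span → s += -5 → s = 11.0000
seg 3 [99.6°–165.2°] dwell: s stays 11.0000
seg 4 [165.2°–217.1°] simple-harmonic, h=-8: full span → s += -8 → s = 3.0000
seg 5 [217.1°–288.2°] cycloidal, h=27: full span → s += 27 → s = 30.0000
seg 6 [288.2°–360°] uniform, h=26: θ=326.7° here. β=38.5, B=71.8. 26·38.5/71.8 = 13.9415 → s = 43.9415

43.9415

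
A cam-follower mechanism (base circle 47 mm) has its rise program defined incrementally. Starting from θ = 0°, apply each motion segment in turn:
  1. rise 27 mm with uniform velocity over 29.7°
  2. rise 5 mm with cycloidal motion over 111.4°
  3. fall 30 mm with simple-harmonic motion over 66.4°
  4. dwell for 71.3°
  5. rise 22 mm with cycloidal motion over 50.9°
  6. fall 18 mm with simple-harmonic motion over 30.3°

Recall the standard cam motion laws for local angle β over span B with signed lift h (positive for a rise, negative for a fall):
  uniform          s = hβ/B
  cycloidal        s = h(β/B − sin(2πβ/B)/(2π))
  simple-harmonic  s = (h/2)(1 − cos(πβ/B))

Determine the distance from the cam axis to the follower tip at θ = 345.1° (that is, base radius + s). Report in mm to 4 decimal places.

seg 1 [0°–29.7°] uniform, h=27: full span → s += 27 → s = 27.0000
seg 2 [29.7°–141.1°] cycloidal, h=5: full span → s += 5 → s = 32.0000
seg 3 [141.1°–207.5°] simple-harmonic, h=-30: full span → s += -30 → s = 2.0000
seg 4 [207.5°–278.8°] dwell: s stays 2.0000
seg 5 [278.8°–329.7°] cycloidal, h=22: full span → s += 22 → s = 24.0000
seg 6 [329.7°–360°] simple-harmonic, h=-18: θ=345.1° here. β=15.4, B=30.3. -18/2·(1 − cos(π·0.5083)) = -9.2333 → s = 14.7667
radial distance = base radius + s = 47 + 14.7667 = 61.7667

61.7667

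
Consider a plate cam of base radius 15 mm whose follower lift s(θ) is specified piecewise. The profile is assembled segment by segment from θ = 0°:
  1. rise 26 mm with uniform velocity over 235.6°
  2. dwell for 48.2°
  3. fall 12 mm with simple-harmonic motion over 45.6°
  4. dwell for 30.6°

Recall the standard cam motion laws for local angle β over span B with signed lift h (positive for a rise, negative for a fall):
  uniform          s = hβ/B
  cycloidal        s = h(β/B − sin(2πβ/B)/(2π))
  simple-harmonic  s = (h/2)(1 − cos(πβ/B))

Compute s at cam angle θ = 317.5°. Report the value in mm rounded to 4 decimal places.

seg 1 [0°–235.6°] uniform, h=26: full span → s += 26 → s = 26.0000
seg 2 [235.6°–283.8°] dwell: s stays 26.0000
seg 3 [283.8°–329.4°] simple-harmonic, h=-12: θ=317.5° here. β=33.7, B=45.6. -12/2·(1 − cos(π·0.7390)) = -10.0940 → s = 15.9060

15.9060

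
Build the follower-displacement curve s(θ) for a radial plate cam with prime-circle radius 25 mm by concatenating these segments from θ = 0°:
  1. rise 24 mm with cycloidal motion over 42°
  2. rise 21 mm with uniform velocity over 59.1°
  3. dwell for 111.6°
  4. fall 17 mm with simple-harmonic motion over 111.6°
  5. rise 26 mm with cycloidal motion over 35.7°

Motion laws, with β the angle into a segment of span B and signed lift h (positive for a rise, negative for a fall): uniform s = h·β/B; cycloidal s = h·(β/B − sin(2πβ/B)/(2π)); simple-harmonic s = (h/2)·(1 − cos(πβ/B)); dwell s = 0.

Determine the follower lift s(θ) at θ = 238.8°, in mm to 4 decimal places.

seg 1 [0°–42°] cycloidal, h=24: full span → s += 24 → s = 24.0000
seg 2 [42°–101.1°] uniform, h=21: full span → s += 21 → s = 45.0000
seg 3 [101.1°–212.7°] dwell: s stays 45.0000
seg 4 [212.7°–324.3°] simple-harmonic, h=-17: θ=238.8° here. β=26.1, B=111.6. -17/2·(1 − cos(π·0.2339)) = -2.1929 → s = 42.8071

42.8071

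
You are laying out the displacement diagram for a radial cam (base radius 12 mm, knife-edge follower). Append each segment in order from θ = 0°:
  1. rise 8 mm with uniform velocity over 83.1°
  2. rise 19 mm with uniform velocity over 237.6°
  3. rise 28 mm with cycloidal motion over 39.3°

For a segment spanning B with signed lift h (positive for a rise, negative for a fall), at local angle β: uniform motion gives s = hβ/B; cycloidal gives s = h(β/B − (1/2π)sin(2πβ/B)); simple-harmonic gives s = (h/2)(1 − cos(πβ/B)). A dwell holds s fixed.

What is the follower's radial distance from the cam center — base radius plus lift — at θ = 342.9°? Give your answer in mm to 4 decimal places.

seg 1 [0°–83.1°] uniform, h=8: full span → s += 8 → s = 8.0000
seg 2 [83.1°–320.7°] uniform, h=19: full span → s += 19 → s = 27.0000
seg 3 [320.7°–360°] cycloidal, h=28: θ=342.9° here. β=22.2, B=39.3. 28·(0.5649 − sin(2π·0.5649)/(2π)) = 17.5837 → s = 44.5837
radial distance = base radius + s = 12 + 44.5837 = 56.5837

56.5837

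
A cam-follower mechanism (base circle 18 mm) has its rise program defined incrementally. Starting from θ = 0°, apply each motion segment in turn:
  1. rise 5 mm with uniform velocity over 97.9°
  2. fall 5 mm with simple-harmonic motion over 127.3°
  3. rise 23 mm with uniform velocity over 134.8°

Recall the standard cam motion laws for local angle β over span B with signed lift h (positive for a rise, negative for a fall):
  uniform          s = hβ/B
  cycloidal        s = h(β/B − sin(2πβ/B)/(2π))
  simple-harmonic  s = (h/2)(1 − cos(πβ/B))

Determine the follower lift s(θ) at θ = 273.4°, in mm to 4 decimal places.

seg 1 [0°–97.9°] uniform, h=5: full span → s += 5 → s = 5.0000
seg 2 [97.9°–225.2°] simple-harmonic, h=-5: full span → s += -5 → s = 0.0000
seg 3 [225.2°–360°] uniform, h=23: θ=273.4° here. β=48.2, B=134.8. 23·48.2/134.8 = 8.2240 → s = 8.2240

8.2240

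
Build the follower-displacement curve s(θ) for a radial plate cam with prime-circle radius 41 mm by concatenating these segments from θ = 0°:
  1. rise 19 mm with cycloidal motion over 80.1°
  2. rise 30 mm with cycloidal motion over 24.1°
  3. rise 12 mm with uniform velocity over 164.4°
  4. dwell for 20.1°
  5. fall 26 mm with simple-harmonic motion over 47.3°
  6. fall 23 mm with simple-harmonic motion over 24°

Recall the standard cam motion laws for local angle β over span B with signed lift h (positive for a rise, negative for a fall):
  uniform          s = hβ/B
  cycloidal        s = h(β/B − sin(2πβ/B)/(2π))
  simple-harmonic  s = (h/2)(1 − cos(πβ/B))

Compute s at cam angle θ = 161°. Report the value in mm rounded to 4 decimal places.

seg 1 [0°–80.1°] cycloidal, h=19: full span → s += 19 → s = 19.0000
seg 2 [80.1°–104.2°] cycloidal, h=30: full span → s += 30 → s = 49.0000
seg 3 [104.2°–268.6°] uniform, h=12: θ=161° here. β=56.8, B=164.4. 12·56.8/164.4 = 4.1460 → s = 53.1460

53.1460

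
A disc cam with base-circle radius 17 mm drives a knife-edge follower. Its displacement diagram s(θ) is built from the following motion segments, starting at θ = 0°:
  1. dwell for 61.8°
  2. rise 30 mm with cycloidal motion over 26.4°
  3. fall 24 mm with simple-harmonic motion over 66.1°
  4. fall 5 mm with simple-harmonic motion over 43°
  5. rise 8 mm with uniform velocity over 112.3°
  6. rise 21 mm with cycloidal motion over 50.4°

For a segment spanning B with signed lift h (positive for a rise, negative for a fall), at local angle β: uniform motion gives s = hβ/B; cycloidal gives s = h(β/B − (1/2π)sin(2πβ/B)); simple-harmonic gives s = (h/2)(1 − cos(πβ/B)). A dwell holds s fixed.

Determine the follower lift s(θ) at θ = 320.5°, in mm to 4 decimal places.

seg 1 [0°–61.8°] dwell: s stays 0.0000
seg 2 [61.8°–88.2°] cycloidal, h=30: full span → s += 30 → s = 30.0000
seg 3 [88.2°–154.3°] simple-harmonic, h=-24: full span → s += -24 → s = 6.0000
seg 4 [154.3°–197.3°] simple-harmonic, h=-5: full span → s += -5 → s = 1.0000
seg 5 [197.3°–309.6°] uniform, h=8: full span → s += 8 → s = 9.0000
seg 6 [309.6°–360°] cycloidal, h=21: θ=320.5° here. β=10.9, B=50.4. 21·(0.2163 − sin(2π·0.2163)/(2π)) = 1.2742 → s = 10.2742

10.2742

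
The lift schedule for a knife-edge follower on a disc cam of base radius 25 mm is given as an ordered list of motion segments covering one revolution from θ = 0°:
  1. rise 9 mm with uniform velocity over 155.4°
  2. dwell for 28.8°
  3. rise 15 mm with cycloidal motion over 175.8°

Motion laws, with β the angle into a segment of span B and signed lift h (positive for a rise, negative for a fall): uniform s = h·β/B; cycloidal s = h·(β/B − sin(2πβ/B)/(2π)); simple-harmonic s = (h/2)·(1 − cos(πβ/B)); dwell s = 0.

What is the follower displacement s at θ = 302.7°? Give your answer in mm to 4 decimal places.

seg 1 [0°–155.4°] uniform, h=9: full span → s += 9 → s = 9.0000
seg 2 [155.4°–184.2°] dwell: s stays 9.0000
seg 3 [184.2°–360°] cycloidal, h=15: θ=302.7° here. β=118.5, B=175.8. 15·(0.6741 − sin(2π·0.6741)/(2π)) = 12.2316 → s = 21.2316

21.2316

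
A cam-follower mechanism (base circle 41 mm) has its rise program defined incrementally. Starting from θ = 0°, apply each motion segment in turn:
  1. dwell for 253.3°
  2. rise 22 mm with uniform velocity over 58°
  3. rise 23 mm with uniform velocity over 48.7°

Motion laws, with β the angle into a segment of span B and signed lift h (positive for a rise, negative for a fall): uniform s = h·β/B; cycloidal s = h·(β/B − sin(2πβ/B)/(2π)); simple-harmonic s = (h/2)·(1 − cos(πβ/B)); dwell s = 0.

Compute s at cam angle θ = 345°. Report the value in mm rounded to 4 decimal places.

seg 1 [0°–253.3°] dwell: s stays 0.0000
seg 2 [253.3°–311.3°] uniform, h=22: full span → s += 22 → s = 22.0000
seg 3 [311.3°–360°] uniform, h=23: θ=345° here. β=33.7, B=48.7. 23·33.7/48.7 = 15.9158 → s = 37.9158

37.9158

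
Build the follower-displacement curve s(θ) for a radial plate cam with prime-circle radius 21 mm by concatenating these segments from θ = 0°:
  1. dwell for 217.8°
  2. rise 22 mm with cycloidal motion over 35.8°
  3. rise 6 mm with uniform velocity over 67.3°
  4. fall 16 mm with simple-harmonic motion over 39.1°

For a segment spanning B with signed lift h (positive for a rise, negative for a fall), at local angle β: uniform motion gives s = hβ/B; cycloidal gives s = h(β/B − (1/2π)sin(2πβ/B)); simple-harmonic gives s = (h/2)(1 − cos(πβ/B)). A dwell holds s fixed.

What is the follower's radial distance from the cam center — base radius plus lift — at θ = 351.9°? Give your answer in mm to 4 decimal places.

seg 1 [0°–217.8°] dwell: s stays 0.0000
seg 2 [217.8°–253.6°] cycloidal, h=22: full span → s += 22 → s = 22.0000
seg 3 [253.6°–320.9°] uniform, h=6: full span → s += 6 → s = 28.0000
seg 4 [320.9°–360°] simple-harmonic, h=-16: θ=351.9° here. β=31, B=39.1. -16/2·(1 − cos(π·0.7928)) = -14.3647 → s = 13.6353
radial distance = base radius + s = 21 + 13.6353 = 34.6353

34.6353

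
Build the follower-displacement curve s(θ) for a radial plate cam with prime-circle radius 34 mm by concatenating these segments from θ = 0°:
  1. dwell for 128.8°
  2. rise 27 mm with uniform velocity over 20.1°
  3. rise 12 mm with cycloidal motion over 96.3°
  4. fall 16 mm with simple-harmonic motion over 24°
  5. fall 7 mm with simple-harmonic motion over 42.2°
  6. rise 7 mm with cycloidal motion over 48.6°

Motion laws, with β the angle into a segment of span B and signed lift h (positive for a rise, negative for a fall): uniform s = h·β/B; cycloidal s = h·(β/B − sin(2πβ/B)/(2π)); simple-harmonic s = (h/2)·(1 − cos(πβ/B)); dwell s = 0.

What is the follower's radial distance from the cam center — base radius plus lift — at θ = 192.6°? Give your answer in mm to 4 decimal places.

seg 1 [0°–128.8°] dwell: s stays 0.0000
seg 2 [128.8°–148.9°] uniform, h=27: full span → s += 27 → s = 27.0000
seg 3 [148.9°–245.2°] cycloidal, h=12: θ=192.6° here. β=43.7, B=96.3. 12·(0.4538 − sin(2π·0.4538)/(2π)) = 4.8987 → s = 31.8987
radial distance = base radius + s = 34 + 31.8987 = 65.8987

65.8987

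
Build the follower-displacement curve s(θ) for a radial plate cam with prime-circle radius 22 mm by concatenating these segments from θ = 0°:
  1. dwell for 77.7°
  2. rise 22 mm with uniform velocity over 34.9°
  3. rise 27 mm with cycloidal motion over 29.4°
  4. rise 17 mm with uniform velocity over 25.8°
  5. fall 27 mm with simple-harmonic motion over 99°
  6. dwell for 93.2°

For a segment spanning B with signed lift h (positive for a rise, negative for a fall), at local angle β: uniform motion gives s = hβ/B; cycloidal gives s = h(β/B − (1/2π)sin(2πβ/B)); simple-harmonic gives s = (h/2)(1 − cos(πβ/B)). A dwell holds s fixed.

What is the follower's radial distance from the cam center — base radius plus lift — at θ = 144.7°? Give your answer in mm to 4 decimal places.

seg 1 [0°–77.7°] dwell: s stays 0.0000
seg 2 [77.7°–112.6°] uniform, h=22: full span → s += 22 → s = 22.0000
seg 3 [112.6°–142°] cycloidal, h=27: full span → s += 27 → s = 49.0000
seg 4 [142°–167.8°] uniform, h=17: θ=144.7° here. β=2.7, B=25.8. 17·2.7/25.8 = 1.7791 → s = 50.7791
radial distance = base radius + s = 22 + 50.7791 = 72.7791

72.7791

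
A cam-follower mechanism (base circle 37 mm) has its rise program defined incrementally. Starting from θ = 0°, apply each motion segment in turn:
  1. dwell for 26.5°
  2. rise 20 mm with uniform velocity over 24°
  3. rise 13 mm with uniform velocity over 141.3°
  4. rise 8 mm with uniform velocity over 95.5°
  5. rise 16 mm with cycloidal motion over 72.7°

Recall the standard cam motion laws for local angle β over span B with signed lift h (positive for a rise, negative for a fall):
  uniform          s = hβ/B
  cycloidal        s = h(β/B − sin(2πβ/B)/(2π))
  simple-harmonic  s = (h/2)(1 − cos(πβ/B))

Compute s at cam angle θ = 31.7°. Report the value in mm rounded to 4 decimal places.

seg 1 [0°–26.5°] dwell: s stays 0.0000
seg 2 [26.5°–50.5°] uniform, h=20: θ=31.7° here. β=5.2, B=24. 20·5.2/24 = 4.3333 → s = 4.3333

4.3333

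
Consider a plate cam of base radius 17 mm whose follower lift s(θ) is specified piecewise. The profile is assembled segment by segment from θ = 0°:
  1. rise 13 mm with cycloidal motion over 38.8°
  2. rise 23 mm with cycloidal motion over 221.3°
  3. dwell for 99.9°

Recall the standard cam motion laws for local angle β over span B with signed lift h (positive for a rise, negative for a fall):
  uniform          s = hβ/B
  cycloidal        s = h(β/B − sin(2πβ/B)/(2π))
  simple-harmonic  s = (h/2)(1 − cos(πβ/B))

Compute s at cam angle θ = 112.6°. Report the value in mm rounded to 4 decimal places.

seg 1 [0°–38.8°] cycloidal, h=13: full span → s += 13 → s = 13.0000
seg 2 [38.8°–260.1°] cycloidal, h=23: θ=112.6° here. β=73.8, B=221.3. 23·(0.3335 − sin(2π·0.3335)/(2π)) = 4.5017 → s = 17.5017

17.5017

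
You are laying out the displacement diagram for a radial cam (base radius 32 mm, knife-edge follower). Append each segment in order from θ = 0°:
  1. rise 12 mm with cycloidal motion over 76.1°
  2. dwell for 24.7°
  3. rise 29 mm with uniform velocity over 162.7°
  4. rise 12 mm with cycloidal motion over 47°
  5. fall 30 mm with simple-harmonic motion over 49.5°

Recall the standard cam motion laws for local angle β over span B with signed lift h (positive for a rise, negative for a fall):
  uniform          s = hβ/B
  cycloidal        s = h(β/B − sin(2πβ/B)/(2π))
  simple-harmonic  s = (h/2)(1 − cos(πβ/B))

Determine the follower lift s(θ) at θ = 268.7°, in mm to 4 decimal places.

seg 1 [0°–76.1°] cycloidal, h=12: full span → s += 12 → s = 12.0000
seg 2 [76.1°–100.8°] dwell: s stays 12.0000
seg 3 [100.8°–263.5°] uniform, h=29: full span → s += 29 → s = 41.0000
seg 4 [263.5°–310.5°] cycloidal, h=12: θ=268.7° here. β=5.2, B=47. 12·(0.1106 − sin(2π·0.1106)/(2π)) = 0.1044 → s = 41.1044

41.1044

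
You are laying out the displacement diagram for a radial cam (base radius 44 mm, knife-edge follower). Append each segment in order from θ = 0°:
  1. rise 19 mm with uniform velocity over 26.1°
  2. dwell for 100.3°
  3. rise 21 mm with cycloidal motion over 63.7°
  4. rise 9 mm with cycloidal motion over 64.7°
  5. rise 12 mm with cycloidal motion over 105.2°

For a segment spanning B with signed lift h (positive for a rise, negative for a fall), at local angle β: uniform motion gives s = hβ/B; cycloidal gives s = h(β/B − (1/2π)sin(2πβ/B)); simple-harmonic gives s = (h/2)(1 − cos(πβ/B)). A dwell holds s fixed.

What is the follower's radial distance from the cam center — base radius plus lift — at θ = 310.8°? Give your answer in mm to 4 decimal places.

seg 1 [0°–26.1°] uniform, h=19: full span → s += 19 → s = 19.0000
seg 2 [26.1°–126.4°] dwell: s stays 19.0000
seg 3 [126.4°–190.1°] cycloidal, h=21: full span → s += 21 → s = 40.0000
seg 4 [190.1°–254.8°] cycloidal, h=9: full span → s += 9 → s = 49.0000
seg 5 [254.8°–360°] cycloidal, h=12: θ=310.8° here. β=56, B=105.2. 12·(0.5323 − sin(2π·0.5323)/(2π)) = 6.7730 → s = 55.7730
radial distance = base radius + s = 44 + 55.7730 = 99.7730

99.7730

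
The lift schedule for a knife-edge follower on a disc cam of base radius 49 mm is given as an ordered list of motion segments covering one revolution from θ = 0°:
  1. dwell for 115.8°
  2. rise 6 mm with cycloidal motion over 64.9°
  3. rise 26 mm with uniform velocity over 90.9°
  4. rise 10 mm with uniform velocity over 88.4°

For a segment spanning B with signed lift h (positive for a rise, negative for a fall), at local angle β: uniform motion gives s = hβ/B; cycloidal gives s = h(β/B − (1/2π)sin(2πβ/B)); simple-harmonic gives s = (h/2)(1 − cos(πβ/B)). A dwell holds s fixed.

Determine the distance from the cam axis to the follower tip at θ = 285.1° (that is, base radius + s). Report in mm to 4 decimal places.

seg 1 [0°–115.8°] dwell: s stays 0.0000
seg 2 [115.8°–180.7°] cycloidal, h=6: full span → s += 6 → s = 6.0000
seg 3 [180.7°–271.6°] uniform, h=26: full span → s += 26 → s = 32.0000
seg 4 [271.6°–360°] uniform, h=10: θ=285.1° here. β=13.5, B=88.4. 10·13.5/88.4 = 1.5271 → s = 33.5271
radial distance = base radius + s = 49 + 33.5271 = 82.5271

82.5271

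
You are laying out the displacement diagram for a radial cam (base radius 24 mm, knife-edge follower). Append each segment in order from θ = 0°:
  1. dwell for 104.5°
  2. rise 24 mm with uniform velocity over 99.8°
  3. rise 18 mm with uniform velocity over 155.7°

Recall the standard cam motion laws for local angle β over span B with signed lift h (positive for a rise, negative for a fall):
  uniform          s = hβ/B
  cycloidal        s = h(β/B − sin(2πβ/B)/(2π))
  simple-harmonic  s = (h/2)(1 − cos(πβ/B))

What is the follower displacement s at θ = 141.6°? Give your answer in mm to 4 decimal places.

seg 1 [0°–104.5°] dwell: s stays 0.0000
seg 2 [104.5°–204.3°] uniform, h=24: θ=141.6° here. β=37.1, B=99.8. 24·37.1/99.8 = 8.9218 → s = 8.9218

8.9218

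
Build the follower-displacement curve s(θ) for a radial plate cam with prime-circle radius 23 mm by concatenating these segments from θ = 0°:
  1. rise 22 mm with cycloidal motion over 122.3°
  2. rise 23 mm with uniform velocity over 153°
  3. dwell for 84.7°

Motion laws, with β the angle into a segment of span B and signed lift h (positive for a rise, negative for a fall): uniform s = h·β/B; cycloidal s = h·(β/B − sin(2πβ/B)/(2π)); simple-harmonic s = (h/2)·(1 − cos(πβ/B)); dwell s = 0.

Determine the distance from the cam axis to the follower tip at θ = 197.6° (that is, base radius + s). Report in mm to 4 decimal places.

seg 1 [0°–122.3°] cycloidal, h=22: full span → s += 22 → s = 22.0000
seg 2 [122.3°–275.3°] uniform, h=23: θ=197.6° here. β=75.3, B=153. 23·75.3/153 = 11.3196 → s = 33.3196
radial distance = base radius + s = 23 + 33.3196 = 56.3196

56.3196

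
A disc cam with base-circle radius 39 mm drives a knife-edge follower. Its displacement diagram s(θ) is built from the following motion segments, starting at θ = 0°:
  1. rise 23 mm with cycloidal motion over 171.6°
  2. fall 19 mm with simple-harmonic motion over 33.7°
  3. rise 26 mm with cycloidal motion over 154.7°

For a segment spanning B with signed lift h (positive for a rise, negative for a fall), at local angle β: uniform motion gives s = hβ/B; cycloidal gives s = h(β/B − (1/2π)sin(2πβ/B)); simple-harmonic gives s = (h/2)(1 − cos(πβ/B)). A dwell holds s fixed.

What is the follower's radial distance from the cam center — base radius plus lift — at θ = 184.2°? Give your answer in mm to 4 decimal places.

seg 1 [0°–171.6°] cycloidal, h=23: full span → s += 23 → s = 23.0000
seg 2 [171.6°–205.3°] simple-harmonic, h=-19: θ=184.2° here. β=12.6, B=33.7. -19/2·(1 − cos(π·0.3739)) = -5.8338 → s = 17.1662
radial distance = base radius + s = 39 + 17.1662 = 56.1662

56.1662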